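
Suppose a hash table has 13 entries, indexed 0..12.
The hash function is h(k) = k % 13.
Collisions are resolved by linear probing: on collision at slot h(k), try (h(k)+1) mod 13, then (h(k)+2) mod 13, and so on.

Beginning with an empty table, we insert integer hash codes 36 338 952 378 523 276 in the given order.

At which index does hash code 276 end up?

36 hashes to 10; slot 10 is free -> place at 10.
338 hashes to 0; slot 0 is free -> place at 0.
952 hashes to 3; slot 3 is free -> place at 3.
378 hashes to 1; slot 1 is free -> place at 1.
523 hashes to 3; 3 taken -> place at 4.
276 hashes to 3; 3,4 taken -> place at 5.
Table: [338, 378, -, 952, 523, 276, -, -, -, -, 36, -, -]

5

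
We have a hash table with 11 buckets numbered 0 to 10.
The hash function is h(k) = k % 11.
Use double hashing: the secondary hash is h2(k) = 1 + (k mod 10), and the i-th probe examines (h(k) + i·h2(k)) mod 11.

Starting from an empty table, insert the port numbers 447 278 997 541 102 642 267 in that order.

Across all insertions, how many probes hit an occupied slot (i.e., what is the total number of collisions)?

447 hashes to 7; slot 7 is free -> place at 7.
278 hashes to 3; slot 3 is free -> place at 3.
997 hashes to 7, h2=8; 7 taken -> place at 4.
541 hashes to 2; slot 2 is free -> place at 2.
102 hashes to 3, h2=3; 3 taken -> place at 6.
642 hashes to 4, h2=3; 4,7 taken -> place at 10.
267 hashes to 3, h2=8; 3 taken -> place at 0.
Table: [267, -, 541, 278, 997, -, 102, 447, -, -, 642]

5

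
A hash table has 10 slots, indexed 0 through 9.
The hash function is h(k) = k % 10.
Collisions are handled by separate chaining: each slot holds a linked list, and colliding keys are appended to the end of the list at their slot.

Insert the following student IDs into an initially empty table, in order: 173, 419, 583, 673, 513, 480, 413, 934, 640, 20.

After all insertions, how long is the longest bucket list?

173 -> bucket 3
419 -> bucket 9
583 -> bucket 3 (collision)
673 -> bucket 3 (collision)
513 -> bucket 3 (collision)
480 -> bucket 0
413 -> bucket 3 (collision)
934 -> bucket 4
640 -> bucket 0 (collision)
20 -> bucket 0 (collision)
Final buckets:
0: 480 -> 640 -> 20
1: .
2: .
3: 173 -> 583 -> 673 -> 513 -> 413
4: 934
5: .
6: .
7: .
8: .
9: 419

5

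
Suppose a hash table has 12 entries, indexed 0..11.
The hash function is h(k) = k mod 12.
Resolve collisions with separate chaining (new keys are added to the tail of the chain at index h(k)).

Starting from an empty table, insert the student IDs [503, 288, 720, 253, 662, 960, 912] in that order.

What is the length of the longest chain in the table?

503 -> bucket 11
288 -> bucket 0
720 -> bucket 0 (collision)
253 -> bucket 1
662 -> bucket 2
960 -> bucket 0 (collision)
912 -> bucket 0 (collision)
Final buckets:
0: 288 -> 720 -> 960 -> 912
1: 253
2: 662
3: -
4: -
5: -
6: -
7: -
8: -
9: -
10: -
11: 503

4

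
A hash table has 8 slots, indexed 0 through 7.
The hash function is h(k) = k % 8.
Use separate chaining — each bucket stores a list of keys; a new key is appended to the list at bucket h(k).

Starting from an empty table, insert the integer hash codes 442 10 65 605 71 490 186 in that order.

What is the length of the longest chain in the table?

4

Insert 442: h=2, bucket 2 empty → new chain.
Insert 10: h=2, bucket 2 nonempty → append to chain.
Insert 65: h=1, bucket 1 empty → new chain.
Insert 605: h=5, bucket 5 empty → new chain.
Insert 71: h=7, bucket 7 empty → new chain.
Insert 490: h=2, bucket 2 nonempty → append to chain.
Insert 186: h=2, bucket 2 nonempty → append to chain.
Final buckets:
0: —
1: 65
2: 442 -> 10 -> 490 -> 186
3: —
4: —
5: 605
6: —
7: 71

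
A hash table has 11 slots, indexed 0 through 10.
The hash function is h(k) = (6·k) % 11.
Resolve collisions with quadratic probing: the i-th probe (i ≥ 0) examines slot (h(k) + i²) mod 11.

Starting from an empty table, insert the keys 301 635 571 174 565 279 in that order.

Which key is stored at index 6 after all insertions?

301: h=2 => slot 2
635: h=4 => slot 4
571: h=5 => slot 5
174: h=10 => slot 10
565: h=2, probe 2,3 => slot 3
279: h=2, probe 2,3,6 => slot 6
Table: [., ., 301, 565, 635, 571, 279, ., ., ., 174]

279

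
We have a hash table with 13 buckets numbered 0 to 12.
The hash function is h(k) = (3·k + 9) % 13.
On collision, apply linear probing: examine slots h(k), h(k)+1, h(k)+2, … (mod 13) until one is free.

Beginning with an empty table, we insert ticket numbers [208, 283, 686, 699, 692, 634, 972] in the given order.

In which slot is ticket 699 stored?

208 hashes to 9; slot 9 is free → place at 9.
283 hashes to 0; slot 0 is free → place at 0.
686 hashes to 0; 0 taken → place at 1.
699 hashes to 0; 0,1 taken → place at 2.
692 hashes to 5; slot 5 is free → place at 5.
634 hashes to 0; 0,1,2 taken → place at 3.
972 hashes to 0; 0,1,2,3 taken → place at 4.
Table: [283, 686, 699, 634, 972, 692, -, -, -, 208, -, -, -]

2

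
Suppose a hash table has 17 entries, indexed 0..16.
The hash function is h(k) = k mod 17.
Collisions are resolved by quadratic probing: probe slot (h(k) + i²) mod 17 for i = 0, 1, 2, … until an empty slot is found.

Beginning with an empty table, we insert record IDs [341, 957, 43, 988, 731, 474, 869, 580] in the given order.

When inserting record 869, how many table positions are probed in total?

2

341 hashes to 1; slot 1 is free -> place at 1.
957 hashes to 5; slot 5 is free -> place at 5.
43 hashes to 9; slot 9 is free -> place at 9.
988 hashes to 2; slot 2 is free -> place at 2.
731 hashes to 0; slot 0 is free -> place at 0.
474 hashes to 15; slot 15 is free -> place at 15.
869 hashes to 2; 2 taken -> place at 3.
580 hashes to 2; 2,3 taken -> place at 6.
Table: [731, 341, 988, 869, ., 957, 580, ., ., 43, ., ., ., ., ., 474, .]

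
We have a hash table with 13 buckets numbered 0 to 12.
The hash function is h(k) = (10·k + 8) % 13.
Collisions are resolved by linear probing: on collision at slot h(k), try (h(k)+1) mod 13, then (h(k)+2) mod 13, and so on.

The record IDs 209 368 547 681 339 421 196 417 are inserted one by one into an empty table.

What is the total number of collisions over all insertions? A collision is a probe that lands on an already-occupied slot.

22

209 hashes to 5; slot 5 is free -> place at 5.
368 hashes to 9; slot 9 is free -> place at 9.
547 hashes to 5; 5 taken -> place at 6.
681 hashes to 6; 6 taken -> place at 7.
339 hashes to 5; 5,6,7 taken -> place at 8.
421 hashes to 6; 6,7,8,9 taken -> place at 10.
196 hashes to 5; 5,6,7,8,9,10 taken -> place at 11.
417 hashes to 5; 5,6,7,8,9,10,11 taken -> place at 12.
Table: [—, —, —, —, —, 209, 547, 681, 339, 368, 421, 196, 417]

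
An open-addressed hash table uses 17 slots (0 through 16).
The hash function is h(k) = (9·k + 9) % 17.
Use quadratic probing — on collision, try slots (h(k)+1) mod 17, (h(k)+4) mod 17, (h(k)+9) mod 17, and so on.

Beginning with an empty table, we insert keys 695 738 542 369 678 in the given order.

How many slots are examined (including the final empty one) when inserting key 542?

695 hashes to 8; slot 8 is free → place at 8.
738 hashes to 4; slot 4 is free → place at 4.
542 hashes to 8; 8 taken → place at 9.
369 hashes to 15; slot 15 is free → place at 15.
678 hashes to 8; 8,9 taken → place at 12.
Table: [_, _, _, _, 738, _, _, _, 695, 542, _, _, 678, _, _, 369, _]

2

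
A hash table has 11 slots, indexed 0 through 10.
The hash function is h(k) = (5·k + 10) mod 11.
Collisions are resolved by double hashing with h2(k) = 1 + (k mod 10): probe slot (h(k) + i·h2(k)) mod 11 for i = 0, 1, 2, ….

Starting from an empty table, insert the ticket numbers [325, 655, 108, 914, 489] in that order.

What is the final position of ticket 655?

325 hashes to 7; slot 7 is free => place at 7.
655 hashes to 7, h2=6; 7 taken => place at 2.
108 hashes to 0; slot 0 is free => place at 0.
914 hashes to 4; slot 4 is free => place at 4.
489 hashes to 2, h2=10; 2 taken => place at 1.
Table: [108, 489, 655, -, 914, -, -, 325, -, -, -]

2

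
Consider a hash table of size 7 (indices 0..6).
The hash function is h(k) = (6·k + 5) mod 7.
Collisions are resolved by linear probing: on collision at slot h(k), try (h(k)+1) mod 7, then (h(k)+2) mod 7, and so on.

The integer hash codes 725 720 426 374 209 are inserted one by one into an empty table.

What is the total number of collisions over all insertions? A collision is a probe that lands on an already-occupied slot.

5

Insert 725: h=1, slot 1 empty → index 1.
Insert 720: h=6, slot 6 empty → index 6.
Insert 426: h=6, slot 6 occupied → index 0.
Insert 374: h=2, slot 2 empty → index 2.
Insert 209: h=6, slots 6,0,1,2 occupied → index 3.
Table: [426, 725, 374, 209, _, _, 720]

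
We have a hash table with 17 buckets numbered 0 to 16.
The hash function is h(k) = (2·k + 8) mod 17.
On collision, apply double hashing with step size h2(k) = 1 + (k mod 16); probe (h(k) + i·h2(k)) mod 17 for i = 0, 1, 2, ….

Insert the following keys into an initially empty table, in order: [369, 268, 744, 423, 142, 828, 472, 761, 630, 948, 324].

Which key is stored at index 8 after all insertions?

324

369: h=15 -> slot 15
268: h=0 -> slot 0
744: h=0, h2=9, probe 0,9 -> slot 9
423: h=4 -> slot 4
142: h=3 -> slot 3
828: h=15, h2=13, probe 15,11 -> slot 11
472: h=0, h2=9, probe 0,9,1 -> slot 1
761: h=0, h2=10, probe 0,10 -> slot 10
630: h=10, h2=7, probe 10,0,7 -> slot 7
948: h=0, h2=5, probe 0,5 -> slot 5
324: h=10, h2=5, probe 10,15,3,8 -> slot 8
Table: [268, 472, ., 142, 423, 948, ., 630, 324, 744, 761, 828, ., ., ., 369, .]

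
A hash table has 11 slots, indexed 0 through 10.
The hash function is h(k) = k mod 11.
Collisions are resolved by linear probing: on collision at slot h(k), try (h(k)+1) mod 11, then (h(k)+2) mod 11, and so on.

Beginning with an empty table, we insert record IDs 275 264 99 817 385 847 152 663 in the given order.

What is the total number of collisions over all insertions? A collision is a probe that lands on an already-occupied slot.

15

275 hashes to 0; slot 0 is free → place at 0.
264 hashes to 0; 0 taken → place at 1.
99 hashes to 0; 0,1 taken → place at 2.
817 hashes to 3; slot 3 is free → place at 3.
385 hashes to 0; 0,1,2,3 taken → place at 4.
847 hashes to 0; 0,1,2,3,4 taken → place at 5.
152 hashes to 9; slot 9 is free → place at 9.
663 hashes to 3; 3,4,5 taken → place at 6.
Table: [275, 264, 99, 817, 385, 847, 663, _, _, 152, _]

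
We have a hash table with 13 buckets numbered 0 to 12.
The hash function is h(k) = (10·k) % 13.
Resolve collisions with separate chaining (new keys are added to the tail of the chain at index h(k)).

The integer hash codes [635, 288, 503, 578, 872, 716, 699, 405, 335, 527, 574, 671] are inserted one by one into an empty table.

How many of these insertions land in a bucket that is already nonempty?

Insert 635: h=6, bucket 6 empty → new chain.
Insert 288: h=7, bucket 7 empty → new chain.
Insert 503: h=12, bucket 12 empty → new chain.
Insert 578: h=8, bucket 8 empty → new chain.
Insert 872: h=10, bucket 10 empty → new chain.
Insert 716: h=10, bucket 10 nonempty → append to chain.
Insert 699: h=9, bucket 9 empty → new chain.
Insert 405: h=7, bucket 7 nonempty → append to chain.
Insert 335: h=9, bucket 9 nonempty → append to chain.
Insert 527: h=5, bucket 5 empty → new chain.
Insert 574: h=7, bucket 7 nonempty → append to chain.
Insert 671: h=2, bucket 2 empty → new chain.
Final buckets:
0: -
1: -
2: 671
3: -
4: -
5: 527
6: 635
7: 288 -> 405 -> 574
8: 578
9: 699 -> 335
10: 872 -> 716
11: -
12: 503

4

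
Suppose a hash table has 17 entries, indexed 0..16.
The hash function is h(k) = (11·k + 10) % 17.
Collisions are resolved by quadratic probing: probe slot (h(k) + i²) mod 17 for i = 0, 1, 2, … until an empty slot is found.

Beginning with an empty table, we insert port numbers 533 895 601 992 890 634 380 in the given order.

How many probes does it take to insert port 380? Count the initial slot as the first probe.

6

533 hashes to 8; slot 8 is free -> place at 8.
895 hashes to 12; slot 12 is free -> place at 12.
601 hashes to 8; 8 taken -> place at 9.
992 hashes to 8; 8,9,12 taken -> place at 0.
890 hashes to 8; 8,9,12,0 taken -> place at 7.
634 hashes to 14; slot 14 is free -> place at 14.
380 hashes to 8; 8,9,12,0,7 taken -> place at 16.
Table: [992, —, —, —, —, —, —, 890, 533, 601, —, —, 895, —, 634, —, 380]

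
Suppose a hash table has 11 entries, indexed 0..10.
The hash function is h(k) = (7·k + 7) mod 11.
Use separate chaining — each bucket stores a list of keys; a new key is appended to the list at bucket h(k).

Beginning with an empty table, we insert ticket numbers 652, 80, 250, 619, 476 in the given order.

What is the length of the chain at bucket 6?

Insert 652: h=6, bucket 6 empty -> new chain.
Insert 80: h=6, bucket 6 nonempty -> append to chain.
Insert 250: h=8, bucket 8 empty -> new chain.
Insert 619: h=6, bucket 6 nonempty -> append to chain.
Insert 476: h=6, bucket 6 nonempty -> append to chain.
Final buckets:
0: -
1: -
2: -
3: -
4: -
5: -
6: 652 -> 80 -> 619 -> 476
7: -
8: 250
9: -
10: -

4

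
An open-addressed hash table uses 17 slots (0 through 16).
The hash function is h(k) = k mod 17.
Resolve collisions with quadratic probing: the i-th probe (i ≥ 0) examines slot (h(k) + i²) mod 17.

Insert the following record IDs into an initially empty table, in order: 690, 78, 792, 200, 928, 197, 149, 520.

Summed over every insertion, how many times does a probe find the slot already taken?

17

690 hashes to 10; slot 10 is free => place at 10.
78 hashes to 10; 10 taken => place at 11.
792 hashes to 10; 10,11 taken => place at 14.
200 hashes to 13; slot 13 is free => place at 13.
928 hashes to 10; 10,11,14 taken => place at 2.
197 hashes to 10; 10,11,14,2 taken => place at 9.
149 hashes to 13; 13,14 taken => place at 0.
520 hashes to 10; 10,11,14,2,9 taken => place at 1.
Table: [149, 520, 928, ∅, ∅, ∅, ∅, ∅, ∅, 197, 690, 78, ∅, 200, 792, ∅, ∅]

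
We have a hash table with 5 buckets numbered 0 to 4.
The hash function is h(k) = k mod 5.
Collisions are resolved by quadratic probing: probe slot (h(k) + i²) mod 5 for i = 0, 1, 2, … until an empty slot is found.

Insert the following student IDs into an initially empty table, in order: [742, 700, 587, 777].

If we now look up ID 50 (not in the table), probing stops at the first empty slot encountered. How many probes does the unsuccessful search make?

3

Insert 742: h=2, slot 2 empty -> index 2.
Insert 700: h=0, slot 0 empty -> index 0.
Insert 587: h=2, slot 2 occupied -> index 3.
Insert 777: h=2, slots 2,3 occupied -> index 1.
Table: [700, 777, 742, 587, ∅]
Lookup 50: h=0, probe 0,1,4 → slot 4 empty, not found.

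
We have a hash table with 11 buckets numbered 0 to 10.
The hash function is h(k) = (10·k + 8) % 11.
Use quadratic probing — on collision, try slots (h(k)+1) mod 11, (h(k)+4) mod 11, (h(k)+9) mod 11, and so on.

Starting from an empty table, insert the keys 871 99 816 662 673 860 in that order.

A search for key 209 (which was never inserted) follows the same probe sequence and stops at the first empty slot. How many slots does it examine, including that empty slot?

2

871 hashes to 6; slot 6 is free => place at 6.
99 hashes to 8; slot 8 is free => place at 8.
816 hashes to 6; 6 taken => place at 7.
662 hashes to 6; 6,7 taken => place at 10.
673 hashes to 6; 6,7,10 taken => place at 4.
860 hashes to 6; 6,7,10,4 taken => place at 0.
Table: [860, ∅, ∅, ∅, 673, ∅, 871, 816, 99, ∅, 662]
Lookup 209: h=8, probe 8,9 → slot 9 empty, not found.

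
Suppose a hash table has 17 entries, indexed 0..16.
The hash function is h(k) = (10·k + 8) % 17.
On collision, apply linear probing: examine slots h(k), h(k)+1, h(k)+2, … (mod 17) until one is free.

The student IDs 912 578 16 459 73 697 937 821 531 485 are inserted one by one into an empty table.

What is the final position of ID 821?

Insert 912: h=16, slot 16 empty => index 16.
Insert 578: h=8, slot 8 empty => index 8.
Insert 16: h=15, slot 15 empty => index 15.
Insert 459: h=8, slot 8 occupied => index 9.
Insert 73: h=7, slot 7 empty => index 7.
Insert 697: h=8, slots 8,9 occupied => index 10.
Insert 937: h=11, slot 11 empty => index 11.
Insert 821: h=7, slots 7,8,9,10,11 occupied => index 12.
Insert 531: h=14, slot 14 empty => index 14.
Insert 485: h=13, slot 13 empty => index 13.
Table: [., ., ., ., ., ., ., 73, 578, 459, 697, 937, 821, 485, 531, 16, 912]

12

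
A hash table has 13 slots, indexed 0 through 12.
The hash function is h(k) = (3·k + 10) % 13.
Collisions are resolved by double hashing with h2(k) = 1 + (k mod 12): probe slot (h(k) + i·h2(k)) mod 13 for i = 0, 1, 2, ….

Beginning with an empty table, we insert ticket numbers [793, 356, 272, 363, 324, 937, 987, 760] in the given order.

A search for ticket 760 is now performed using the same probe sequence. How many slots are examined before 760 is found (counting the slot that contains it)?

793: h=10 => slot 10
356: h=12 => slot 12
272: h=7 => slot 7
363: h=7, h2=4, probe 7,11 => slot 11
324: h=7, h2=1, probe 7,8 => slot 8
937: h=0 => slot 0
987: h=7, h2=4, probe 7,11,2 => slot 2
760: h=2, h2=5, probe 2,7,12,4 => slot 4
Table: [937, ., 987, ., 760, ., ., 272, 324, ., 793, 363, 356]
Lookup 760: h=2, h2=5, probe 2,7,12,4 → found at 4.

4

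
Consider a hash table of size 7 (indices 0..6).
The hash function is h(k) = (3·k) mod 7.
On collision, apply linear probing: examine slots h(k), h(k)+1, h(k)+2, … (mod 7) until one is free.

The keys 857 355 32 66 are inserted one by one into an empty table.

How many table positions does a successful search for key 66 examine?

2

857: h=2 -> slot 2
355: h=1 -> slot 1
32: h=5 -> slot 5
66: h=2, probe 2,3 -> slot 3
Table: [—, 355, 857, 66, —, 32, —]
Lookup 66: h=2, probe 2,3 → found at 3.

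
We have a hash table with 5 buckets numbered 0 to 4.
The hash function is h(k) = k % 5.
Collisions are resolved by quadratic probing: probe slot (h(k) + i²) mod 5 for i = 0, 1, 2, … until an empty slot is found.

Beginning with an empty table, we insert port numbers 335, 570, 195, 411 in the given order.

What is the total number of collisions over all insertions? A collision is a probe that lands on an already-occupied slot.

4

Insert 335: h=0, slot 0 empty → index 0.
Insert 570: h=0, slot 0 occupied → index 1.
Insert 195: h=0, slots 0,1 occupied → index 4.
Insert 411: h=1, slot 1 occupied → index 2.
Table: [335, 570, 411, —, 195]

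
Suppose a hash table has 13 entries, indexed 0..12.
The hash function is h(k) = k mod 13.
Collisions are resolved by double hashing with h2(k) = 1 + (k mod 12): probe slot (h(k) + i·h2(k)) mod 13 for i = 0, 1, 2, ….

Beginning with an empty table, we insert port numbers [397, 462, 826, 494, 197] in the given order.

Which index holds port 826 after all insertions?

397 hashes to 7; slot 7 is free → place at 7.
462 hashes to 7, h2=7; 7 taken → place at 1.
826 hashes to 7, h2=11; 7 taken → place at 5.
494 hashes to 0; slot 0 is free → place at 0.
197 hashes to 2; slot 2 is free → place at 2.
Table: [494, 462, 197, ∅, ∅, 826, ∅, 397, ∅, ∅, ∅, ∅, ∅]

5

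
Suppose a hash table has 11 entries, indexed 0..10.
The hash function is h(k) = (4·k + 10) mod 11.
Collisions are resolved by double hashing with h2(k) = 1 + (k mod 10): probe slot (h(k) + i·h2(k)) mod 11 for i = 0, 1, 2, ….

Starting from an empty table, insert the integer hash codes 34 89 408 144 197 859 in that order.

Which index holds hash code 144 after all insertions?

8

34: h=3 => slot 3
89: h=3, h2=10, probe 3,2 => slot 2
408: h=3, h2=9, probe 3,1 => slot 1
144: h=3, h2=5, probe 3,8 => slot 8
197: h=6 => slot 6
859: h=3, h2=10, probe 3,2,1,0 => slot 0
Table: [859, 408, 89, 34, —, —, 197, —, 144, —, —]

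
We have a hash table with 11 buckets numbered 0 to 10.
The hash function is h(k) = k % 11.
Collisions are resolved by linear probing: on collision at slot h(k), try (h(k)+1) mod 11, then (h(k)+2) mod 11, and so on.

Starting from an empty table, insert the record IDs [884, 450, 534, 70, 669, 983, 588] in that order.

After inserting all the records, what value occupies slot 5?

884 hashes to 4; slot 4 is free => place at 4.
450 hashes to 10; slot 10 is free => place at 10.
534 hashes to 6; slot 6 is free => place at 6.
70 hashes to 4; 4 taken => place at 5.
669 hashes to 9; slot 9 is free => place at 9.
983 hashes to 4; 4,5,6 taken => place at 7.
588 hashes to 5; 5,6,7 taken => place at 8.
Table: [-, -, -, -, 884, 70, 534, 983, 588, 669, 450]

70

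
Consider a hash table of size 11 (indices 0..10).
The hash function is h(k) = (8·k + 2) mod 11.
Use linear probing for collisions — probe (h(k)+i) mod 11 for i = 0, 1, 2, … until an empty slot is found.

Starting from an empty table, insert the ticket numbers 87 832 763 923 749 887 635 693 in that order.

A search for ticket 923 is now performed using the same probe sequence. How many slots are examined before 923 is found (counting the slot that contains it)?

87 hashes to 5; slot 5 is free => place at 5.
832 hashes to 3; slot 3 is free => place at 3.
763 hashes to 1; slot 1 is free => place at 1.
923 hashes to 5; 5 taken => place at 6.
749 hashes to 10; slot 10 is free => place at 10.
887 hashes to 3; 3 taken => place at 4.
635 hashes to 0; slot 0 is free => place at 0.
693 hashes to 2; slot 2 is free => place at 2.
Table: [635, 763, 693, 832, 887, 87, 923, —, —, —, 749]
Lookup 923: h=5, probe 5,6 → found at 6.

2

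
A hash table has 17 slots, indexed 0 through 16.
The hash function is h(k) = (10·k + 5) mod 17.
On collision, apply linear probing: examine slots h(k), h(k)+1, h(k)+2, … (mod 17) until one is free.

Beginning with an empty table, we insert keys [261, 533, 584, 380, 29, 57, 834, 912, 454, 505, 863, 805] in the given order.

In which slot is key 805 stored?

4

261: h=14 => slot 14
533: h=14, probe 14,15 => slot 15
584: h=14, probe 14,15,16 => slot 16
380: h=14, probe 14,15,16,0 => slot 0
29: h=6 => slot 6
57: h=14, probe 14,15,16,0,1 => slot 1
834: h=15, probe 15,16,0,1,2 => slot 2
912: h=13 => slot 13
454: h=6, probe 6,7 => slot 7
505: h=6, probe 6,7,8 => slot 8
863: h=16, probe 16,0,1,2,3 => slot 3
805: h=14, probe 14,15,16,0,1,2,3,4 => slot 4
Table: [380, 57, 834, 863, 805, —, 29, 454, 505, —, —, —, —, 912, 261, 533, 584]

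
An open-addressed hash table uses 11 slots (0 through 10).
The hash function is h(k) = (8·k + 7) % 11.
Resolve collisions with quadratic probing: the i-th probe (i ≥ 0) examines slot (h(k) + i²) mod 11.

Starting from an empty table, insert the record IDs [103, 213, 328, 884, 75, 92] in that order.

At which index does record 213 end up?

7

Insert 103: h=6, slot 6 empty => index 6.
Insert 213: h=6, slot 6 occupied => index 7.
Insert 328: h=2, slot 2 empty => index 2.
Insert 884: h=6, slots 6,7 occupied => index 10.
Insert 75: h=2, slot 2 occupied => index 3.
Insert 92: h=6, slots 6,7,10 occupied => index 4.
Table: [-, -, 328, 75, 92, -, 103, 213, -, -, 884]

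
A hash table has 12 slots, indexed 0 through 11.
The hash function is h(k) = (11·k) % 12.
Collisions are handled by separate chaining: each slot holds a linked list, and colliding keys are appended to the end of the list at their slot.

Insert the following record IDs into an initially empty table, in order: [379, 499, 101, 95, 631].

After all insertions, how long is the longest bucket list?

379 -> bucket 5
499 -> bucket 5 (collision)
101 -> bucket 7
95 -> bucket 1
631 -> bucket 5 (collision)
Final buckets:
0: _
1: 95
2: _
3: _
4: _
5: 379 -> 499 -> 631
6: _
7: 101
8: _
9: _
10: _
11: _

3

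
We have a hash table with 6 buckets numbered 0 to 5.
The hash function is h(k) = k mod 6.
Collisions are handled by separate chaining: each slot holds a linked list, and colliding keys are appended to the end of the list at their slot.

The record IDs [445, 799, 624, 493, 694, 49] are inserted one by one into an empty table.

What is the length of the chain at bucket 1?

4

445 -> bucket 1
799 -> bucket 1 (collision)
624 -> bucket 0
493 -> bucket 1 (collision)
694 -> bucket 4
49 -> bucket 1 (collision)
Final buckets:
0: 624
1: 445 -> 799 -> 493 -> 49
2: —
3: —
4: 694
5: —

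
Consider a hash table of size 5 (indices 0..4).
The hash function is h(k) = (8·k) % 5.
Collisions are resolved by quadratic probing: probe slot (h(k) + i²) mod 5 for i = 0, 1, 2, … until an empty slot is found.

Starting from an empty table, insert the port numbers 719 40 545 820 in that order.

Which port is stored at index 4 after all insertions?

820

719 hashes to 2; slot 2 is free -> place at 2.
40 hashes to 0; slot 0 is free -> place at 0.
545 hashes to 0; 0 taken -> place at 1.
820 hashes to 0; 0,1 taken -> place at 4.
Table: [40, 545, 719, -, 820]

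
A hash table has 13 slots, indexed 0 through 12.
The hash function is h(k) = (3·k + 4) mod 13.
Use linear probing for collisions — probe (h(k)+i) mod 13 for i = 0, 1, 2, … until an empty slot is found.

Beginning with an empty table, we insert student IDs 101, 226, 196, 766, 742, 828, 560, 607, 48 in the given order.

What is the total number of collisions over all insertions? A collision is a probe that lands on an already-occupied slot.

101: h=8 → slot 8
226: h=6 → slot 6
196: h=7 → slot 7
766: h=1 → slot 1
742: h=7, probe 7,8,9 → slot 9
828: h=5 → slot 5
560: h=7, probe 7,8,9,10 → slot 10
607: h=5, probe 5,6,7,8,9,10,11 → slot 11
48: h=5, probe 5,6,7,8,9,10,11,12 → slot 12
Table: [—, 766, —, —, —, 828, 226, 196, 101, 742, 560, 607, 48]

18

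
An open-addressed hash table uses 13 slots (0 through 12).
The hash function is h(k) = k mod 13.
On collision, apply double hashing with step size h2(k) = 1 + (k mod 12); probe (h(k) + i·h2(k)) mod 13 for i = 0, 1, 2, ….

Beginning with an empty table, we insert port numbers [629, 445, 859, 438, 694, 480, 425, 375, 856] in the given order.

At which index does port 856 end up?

Insert 629: h=5, slot 5 empty → index 5.
Insert 445: h=3, slot 3 empty → index 3.
Insert 859: h=1, slot 1 empty → index 1.
Insert 438: h=9, slot 9 empty → index 9.
Insert 694: h=5, h2=11, slots 5,3,1 occupied → index 12.
Insert 480: h=12, h2=1, slot 12 occupied → index 0.
Insert 425: h=9, h2=6, slot 9 occupied → index 2.
Insert 375: h=11, slot 11 empty → index 11.
Insert 856: h=11, h2=5, slots 11,3 occupied → index 8.
Table: [480, 859, 425, 445, -, 629, -, -, 856, 438, -, 375, 694]

8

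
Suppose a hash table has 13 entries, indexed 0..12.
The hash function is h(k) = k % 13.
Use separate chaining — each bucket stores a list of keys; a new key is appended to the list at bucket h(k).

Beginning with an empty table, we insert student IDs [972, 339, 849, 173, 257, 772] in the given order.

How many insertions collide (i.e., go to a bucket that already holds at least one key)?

Insert 972: h=10, bucket 10 empty → new chain.
Insert 339: h=1, bucket 1 empty → new chain.
Insert 849: h=4, bucket 4 empty → new chain.
Insert 173: h=4, bucket 4 nonempty → append to chain.
Insert 257: h=10, bucket 10 nonempty → append to chain.
Insert 772: h=5, bucket 5 empty → new chain.
Final buckets:
0: ∅
1: 339
2: ∅
3: ∅
4: 849 -> 173
5: 772
6: ∅
7: ∅
8: ∅
9: ∅
10: 972 -> 257
11: ∅
12: ∅

2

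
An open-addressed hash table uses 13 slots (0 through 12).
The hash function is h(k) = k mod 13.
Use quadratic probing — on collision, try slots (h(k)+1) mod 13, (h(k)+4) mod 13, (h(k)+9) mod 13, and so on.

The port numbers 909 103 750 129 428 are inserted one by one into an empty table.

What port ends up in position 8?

428

909 hashes to 12; slot 12 is free -> place at 12.
103 hashes to 12; 12 taken -> place at 0.
750 hashes to 9; slot 9 is free -> place at 9.
129 hashes to 12; 12,0 taken -> place at 3.
428 hashes to 12; 12,0,3 taken -> place at 8.
Table: [103, -, -, 129, -, -, -, -, 428, 750, -, -, 909]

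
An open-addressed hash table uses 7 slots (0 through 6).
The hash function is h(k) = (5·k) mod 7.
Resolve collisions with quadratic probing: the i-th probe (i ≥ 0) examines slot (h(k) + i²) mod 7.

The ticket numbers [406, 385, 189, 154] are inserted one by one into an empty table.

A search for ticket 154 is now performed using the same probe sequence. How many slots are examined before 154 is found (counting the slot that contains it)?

4

406: h=0 => slot 0
385: h=0, probe 0,1 => slot 1
189: h=0, probe 0,1,4 => slot 4
154: h=0, probe 0,1,4,2 => slot 2
Table: [406, 385, 154, ., 189, ., .]
Lookup 154: h=0, probe 0,1,4,2 → found at 2.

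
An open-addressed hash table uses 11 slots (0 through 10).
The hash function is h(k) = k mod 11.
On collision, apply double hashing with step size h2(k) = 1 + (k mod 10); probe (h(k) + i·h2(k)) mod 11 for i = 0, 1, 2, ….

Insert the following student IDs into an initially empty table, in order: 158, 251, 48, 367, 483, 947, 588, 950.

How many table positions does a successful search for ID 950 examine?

Insert 158: h=4, slot 4 empty => index 4.
Insert 251: h=9, slot 9 empty => index 9.
Insert 48: h=4, h2=9, slot 4 occupied => index 2.
Insert 367: h=4, h2=8, slot 4 occupied => index 1.
Insert 483: h=10, slot 10 empty => index 10.
Insert 947: h=1, h2=8, slots 1,9 occupied => index 6.
Insert 588: h=5, slot 5 empty => index 5.
Insert 950: h=4, h2=1, slots 4,5,6 occupied => index 7.
Table: [∅, 367, 48, ∅, 158, 588, 947, 950, ∅, 251, 483]
Lookup 950: h=4, h2=1, probe 4,5,6,7 → found at 7.

4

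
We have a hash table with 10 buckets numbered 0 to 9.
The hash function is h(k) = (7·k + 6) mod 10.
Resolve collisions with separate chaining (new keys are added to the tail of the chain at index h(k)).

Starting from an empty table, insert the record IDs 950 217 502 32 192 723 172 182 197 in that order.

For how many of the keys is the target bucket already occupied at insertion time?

5

Insert 950: h=6, bucket 6 empty → new chain.
Insert 217: h=5, bucket 5 empty → new chain.
Insert 502: h=0, bucket 0 empty → new chain.
Insert 32: h=0, bucket 0 nonempty → append to chain.
Insert 192: h=0, bucket 0 nonempty → append to chain.
Insert 723: h=7, bucket 7 empty → new chain.
Insert 172: h=0, bucket 0 nonempty → append to chain.
Insert 182: h=0, bucket 0 nonempty → append to chain.
Insert 197: h=5, bucket 5 nonempty → append to chain.
Final buckets:
0: 502 -> 32 -> 192 -> 172 -> 182
1: _
2: _
3: _
4: _
5: 217 -> 197
6: 950
7: 723
8: _
9: _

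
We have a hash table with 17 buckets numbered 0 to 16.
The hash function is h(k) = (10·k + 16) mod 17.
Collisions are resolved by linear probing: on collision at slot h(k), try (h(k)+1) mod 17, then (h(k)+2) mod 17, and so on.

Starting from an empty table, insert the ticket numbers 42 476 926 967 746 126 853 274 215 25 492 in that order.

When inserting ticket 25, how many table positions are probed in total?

7

Insert 42: h=11, slot 11 empty → index 11.
Insert 476: h=16, slot 16 empty → index 16.
Insert 926: h=11, slot 11 occupied → index 12.
Insert 967: h=13, slot 13 empty → index 13.
Insert 746: h=13, slot 13 occupied → index 14.
Insert 126: h=1, slot 1 empty → index 1.
Insert 853: h=12, slots 12,13,14 occupied → index 15.
Insert 274: h=2, slot 2 empty → index 2.
Insert 215: h=7, slot 7 empty → index 7.
Insert 25: h=11, slots 11,12,13,14,15,16 occupied → index 0.
Insert 492: h=6, slot 6 empty → index 6.
Table: [25, 126, 274, -, -, -, 492, 215, -, -, -, 42, 926, 967, 746, 853, 476]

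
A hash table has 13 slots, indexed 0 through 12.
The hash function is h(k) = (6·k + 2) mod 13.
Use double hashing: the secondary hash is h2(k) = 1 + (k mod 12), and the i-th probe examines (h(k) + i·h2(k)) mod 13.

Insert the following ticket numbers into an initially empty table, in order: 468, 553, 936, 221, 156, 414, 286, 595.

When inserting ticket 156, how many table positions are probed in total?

3

Insert 468: h=2, slot 2 empty -> index 2.
Insert 553: h=5, slot 5 empty -> index 5.
Insert 936: h=2, h2=1, slot 2 occupied -> index 3.
Insert 221: h=2, h2=6, slot 2 occupied -> index 8.
Insert 156: h=2, h2=1, slots 2,3 occupied -> index 4.
Insert 414: h=3, h2=7, slot 3 occupied -> index 10.
Insert 286: h=2, h2=11, slot 2 occupied -> index 0.
Insert 595: h=10, h2=8, slots 10,5,0,8,3 occupied -> index 11.
Table: [286, -, 468, 936, 156, 553, -, -, 221, -, 414, 595, -]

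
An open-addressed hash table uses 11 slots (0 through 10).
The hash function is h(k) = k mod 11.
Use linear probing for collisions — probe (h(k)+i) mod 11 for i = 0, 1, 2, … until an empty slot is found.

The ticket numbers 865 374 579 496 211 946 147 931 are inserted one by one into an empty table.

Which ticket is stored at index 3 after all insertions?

865 hashes to 7; slot 7 is free → place at 7.
374 hashes to 0; slot 0 is free → place at 0.
579 hashes to 7; 7 taken → place at 8.
496 hashes to 1; slot 1 is free → place at 1.
211 hashes to 2; slot 2 is free → place at 2.
946 hashes to 0; 0,1,2 taken → place at 3.
147 hashes to 4; slot 4 is free → place at 4.
931 hashes to 7; 7,8 taken → place at 9.
Table: [374, 496, 211, 946, 147, ∅, ∅, 865, 579, 931, ∅]

946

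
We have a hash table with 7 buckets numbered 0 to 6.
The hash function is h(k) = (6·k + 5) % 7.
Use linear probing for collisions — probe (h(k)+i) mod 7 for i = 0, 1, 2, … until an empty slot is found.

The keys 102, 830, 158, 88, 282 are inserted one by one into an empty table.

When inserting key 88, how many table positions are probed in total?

102 hashes to 1; slot 1 is free => place at 1.
830 hashes to 1; 1 taken => place at 2.
158 hashes to 1; 1,2 taken => place at 3.
88 hashes to 1; 1,2,3 taken => place at 4.
282 hashes to 3; 3,4 taken => place at 5.
Table: [∅, 102, 830, 158, 88, 282, ∅]

4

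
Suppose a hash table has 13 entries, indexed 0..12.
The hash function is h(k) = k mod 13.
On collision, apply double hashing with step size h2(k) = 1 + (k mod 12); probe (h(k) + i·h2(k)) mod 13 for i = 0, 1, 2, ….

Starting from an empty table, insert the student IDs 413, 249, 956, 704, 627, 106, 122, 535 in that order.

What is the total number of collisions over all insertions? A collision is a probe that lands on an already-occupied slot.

6

413 hashes to 10; slot 10 is free → place at 10.
249 hashes to 2; slot 2 is free → place at 2.
956 hashes to 7; slot 7 is free → place at 7.
704 hashes to 2, h2=9; 2 taken → place at 11.
627 hashes to 3; slot 3 is free → place at 3.
106 hashes to 2, h2=11; 2 taken → place at 0.
122 hashes to 5; slot 5 is free → place at 5.
535 hashes to 2, h2=8; 2,10,5,0 taken → place at 8.
Table: [106, —, 249, 627, —, 122, —, 956, 535, —, 413, 704, —]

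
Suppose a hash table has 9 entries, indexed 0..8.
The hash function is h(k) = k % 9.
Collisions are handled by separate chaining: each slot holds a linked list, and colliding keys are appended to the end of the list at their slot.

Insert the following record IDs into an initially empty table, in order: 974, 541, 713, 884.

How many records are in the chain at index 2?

3

974 -> bucket 2
541 -> bucket 1
713 -> bucket 2 (collision)
884 -> bucket 2 (collision)
Final buckets:
0: .
1: 541
2: 974 -> 713 -> 884
3: .
4: .
5: .
6: .
7: .
8: .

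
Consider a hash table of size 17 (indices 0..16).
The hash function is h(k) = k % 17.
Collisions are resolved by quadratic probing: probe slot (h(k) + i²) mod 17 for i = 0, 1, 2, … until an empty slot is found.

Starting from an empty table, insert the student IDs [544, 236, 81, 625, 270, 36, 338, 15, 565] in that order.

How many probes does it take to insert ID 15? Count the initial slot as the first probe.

6

544: h=0 => slot 0
236: h=15 => slot 15
81: h=13 => slot 13
625: h=13, probe 13,14 => slot 14
270: h=15, probe 15,16 => slot 16
36: h=2 => slot 2
338: h=15, probe 15,16,2,7 => slot 7
15: h=15, probe 15,16,2,7,14,6 => slot 6
565: h=4 => slot 4
Table: [544, _, 36, _, 565, _, 15, 338, _, _, _, _, _, 81, 625, 236, 270]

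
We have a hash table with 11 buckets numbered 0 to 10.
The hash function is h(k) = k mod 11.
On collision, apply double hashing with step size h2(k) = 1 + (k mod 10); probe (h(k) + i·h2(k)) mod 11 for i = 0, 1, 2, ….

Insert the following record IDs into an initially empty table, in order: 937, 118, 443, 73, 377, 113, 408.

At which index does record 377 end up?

937: h=2 -> slot 2
118: h=8 -> slot 8
443: h=3 -> slot 3
73: h=7 -> slot 7
377: h=3, h2=8, probe 3,0 -> slot 0
113: h=3, h2=4, probe 3,7,0,4 -> slot 4
408: h=1 -> slot 1
Table: [377, 408, 937, 443, 113, ., ., 73, 118, ., .]

0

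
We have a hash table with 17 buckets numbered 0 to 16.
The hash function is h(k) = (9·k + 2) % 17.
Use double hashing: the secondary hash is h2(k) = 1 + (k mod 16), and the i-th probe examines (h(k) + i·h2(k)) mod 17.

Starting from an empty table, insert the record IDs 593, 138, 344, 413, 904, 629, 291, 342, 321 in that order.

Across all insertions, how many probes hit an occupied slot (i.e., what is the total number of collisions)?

Insert 593: h=1, slot 1 empty => index 1.
Insert 138: h=3, slot 3 empty => index 3.
Insert 344: h=4, slot 4 empty => index 4.
Insert 413: h=13, slot 13 empty => index 13.
Insert 904: h=12, slot 12 empty => index 12.
Insert 629: h=2, slot 2 empty => index 2.
Insert 291: h=3, h2=4, slot 3 occupied => index 7.
Insert 342: h=3, h2=7, slot 3 occupied => index 10.
Insert 321: h=1, h2=2, slots 1,3 occupied => index 5.
Table: [_, 593, 629, 138, 344, 321, _, 291, _, _, 342, _, 904, 413, _, _, _]

4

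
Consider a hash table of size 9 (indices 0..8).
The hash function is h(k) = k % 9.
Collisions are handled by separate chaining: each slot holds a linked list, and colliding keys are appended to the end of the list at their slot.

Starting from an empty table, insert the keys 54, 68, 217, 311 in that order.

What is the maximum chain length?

2

Insert 54: h=0, bucket 0 empty -> new chain.
Insert 68: h=5, bucket 5 empty -> new chain.
Insert 217: h=1, bucket 1 empty -> new chain.
Insert 311: h=5, bucket 5 nonempty -> append to chain.
Final buckets:
0: 54
1: 217
2: _
3: _
4: _
5: 68 -> 311
6: _
7: _
8: _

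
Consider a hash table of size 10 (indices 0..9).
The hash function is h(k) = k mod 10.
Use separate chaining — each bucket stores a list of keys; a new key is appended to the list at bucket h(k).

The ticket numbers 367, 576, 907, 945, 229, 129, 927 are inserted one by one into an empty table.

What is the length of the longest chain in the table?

3

Insert 367: h=7, bucket 7 empty → new chain.
Insert 576: h=6, bucket 6 empty → new chain.
Insert 907: h=7, bucket 7 nonempty → append to chain.
Insert 945: h=5, bucket 5 empty → new chain.
Insert 229: h=9, bucket 9 empty → new chain.
Insert 129: h=9, bucket 9 nonempty → append to chain.
Insert 927: h=7, bucket 7 nonempty → append to chain.
Final buckets:
0: ∅
1: ∅
2: ∅
3: ∅
4: ∅
5: 945
6: 576
7: 367 -> 907 -> 927
8: ∅
9: 229 -> 129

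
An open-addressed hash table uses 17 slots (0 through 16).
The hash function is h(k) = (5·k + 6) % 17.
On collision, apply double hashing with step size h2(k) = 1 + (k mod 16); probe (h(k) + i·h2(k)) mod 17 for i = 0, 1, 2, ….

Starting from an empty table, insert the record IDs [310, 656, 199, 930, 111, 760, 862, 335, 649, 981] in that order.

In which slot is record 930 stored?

310 hashes to 9; slot 9 is free -> place at 9.
656 hashes to 5; slot 5 is free -> place at 5.
199 hashes to 15; slot 15 is free -> place at 15.
930 hashes to 15, h2=3; 15 taken -> place at 1.
111 hashes to 0; slot 0 is free -> place at 0.
760 hashes to 15, h2=9; 15 taken -> place at 7.
862 hashes to 15, h2=15; 15 taken -> place at 13.
335 hashes to 15, h2=16; 15 taken -> place at 14.
649 hashes to 4; slot 4 is free -> place at 4.
981 hashes to 15, h2=6; 15,4 taken -> place at 10.
Table: [111, 930, -, -, 649, 656, -, 760, -, 310, 981, -, -, 862, 335, 199, -]

1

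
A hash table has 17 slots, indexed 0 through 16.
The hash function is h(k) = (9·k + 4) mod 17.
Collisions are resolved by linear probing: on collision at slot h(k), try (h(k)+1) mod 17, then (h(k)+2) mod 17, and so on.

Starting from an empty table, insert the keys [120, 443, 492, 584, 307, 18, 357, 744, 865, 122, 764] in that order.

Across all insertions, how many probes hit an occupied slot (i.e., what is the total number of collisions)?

120: h=13 => slot 13
443: h=13, probe 13,14 => slot 14
492: h=12 => slot 12
584: h=7 => slot 7
307: h=13, probe 13,14,15 => slot 15
18: h=13, probe 13,14,15,16 => slot 16
357: h=4 => slot 4
744: h=2 => slot 2
865: h=3 => slot 3
122: h=14, probe 14,15,16,0 => slot 0
764: h=12, probe 12,13,14,15,16,0,1 => slot 1
Table: [122, 764, 744, 865, 357, _, _, 584, _, _, _, _, 492, 120, 443, 307, 18]

15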